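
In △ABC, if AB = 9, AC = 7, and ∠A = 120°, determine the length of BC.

When two sides and the included angle are known, the law of cosines gives the third side.
c^2 = a^2 + b^2 - 2ab cos(C) generalizes the Pythagorean theorem to non-right triangles.
Here: BC^2 = 81 + 49 - 126*(-1/2) = 193
BC = sqrt(193)

sqrt(193)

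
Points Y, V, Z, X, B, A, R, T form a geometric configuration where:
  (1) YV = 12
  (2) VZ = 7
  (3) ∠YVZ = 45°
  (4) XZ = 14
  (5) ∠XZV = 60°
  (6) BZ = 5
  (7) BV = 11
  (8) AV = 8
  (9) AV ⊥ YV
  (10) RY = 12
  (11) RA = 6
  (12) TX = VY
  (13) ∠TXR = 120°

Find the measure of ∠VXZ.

Step 1: By the law of cosines on triangle XZV: XV² = 14² + 7² − 2·14·7·cos(60°) = 147, so XV = 7·√3.
Step 2: By the inverse law of cosines on triangle VXZ: cos(∠VXZ) = ((7·√3)² + 14² − 7²) / (2·7·√3·14) = 294/339.48 = 0.866, so ∠VXZ = 30°.

Therefore, the measure of angle ∠VXZ = 30°.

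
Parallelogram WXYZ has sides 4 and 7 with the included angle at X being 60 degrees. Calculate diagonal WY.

Using the law of cosines:
d^2 = 4^2 + 7^2 - 2(4)(7)cos(60 degrees)
d^2 = 16 + 49 - 56*1/2
d^2 = 37
d = sqrt(37)

sqrt(37)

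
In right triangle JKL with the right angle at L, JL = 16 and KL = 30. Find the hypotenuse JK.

By the Pythagorean theorem: JK^2 = JL^2 + KL^2
JK^2 = 16^2 + 30^2 = 256 + 900 = 1156
JK = sqrt(1156) = 34

34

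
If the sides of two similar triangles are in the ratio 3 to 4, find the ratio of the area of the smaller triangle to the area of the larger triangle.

The ratio of areas of similar triangles equals the square of the side ratio.
Side ratio = 3:4
Area ratio = (3/4)^2 = 9/16 = 9:16

9:16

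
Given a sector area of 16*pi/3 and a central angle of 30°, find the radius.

The sector covers 30°/360° = 1/12 of the full circle.
Full circle area = 16*pi/3 / 1/12 = 64*pi.
Since full area = πr², we get r² = 64*pi/π = 64, so r = 8.

8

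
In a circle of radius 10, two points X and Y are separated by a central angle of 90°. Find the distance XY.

Chord = 2(10) sin(45°) = 10*sqrt(2)

10*sqrt(2)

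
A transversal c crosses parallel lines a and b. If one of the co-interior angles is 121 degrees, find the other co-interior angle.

Co-interior angles (same-side interior) formed by parallel lines and a transversal are supplementary (sum to 180 degrees).
The given angle is 121 degrees.
The co-interior angle = 180 - 121 = 59 degrees.

59 degrees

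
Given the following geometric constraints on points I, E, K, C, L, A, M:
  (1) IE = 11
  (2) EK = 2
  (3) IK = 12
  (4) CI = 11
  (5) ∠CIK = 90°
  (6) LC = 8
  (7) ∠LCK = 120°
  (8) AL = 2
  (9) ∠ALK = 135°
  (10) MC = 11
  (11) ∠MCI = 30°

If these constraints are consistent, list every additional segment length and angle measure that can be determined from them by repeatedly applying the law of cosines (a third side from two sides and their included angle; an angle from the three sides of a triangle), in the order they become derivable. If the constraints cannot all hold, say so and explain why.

The constraints are consistent. Derivable facts, in order:
After 1 step:
- IM ≈ 5.69
- KC ≈ 16.28
- ∠EIK = 8.65°
- ∠EKI = 55.77°
- ∠IEK = 115.58°
After 2 steps:
- KL ≈ 21.43
- ∠CIM = 75°
- ∠CKI = 42.51°
- ∠CMI = 75°
- ∠ICK = 47.49°
After 3 steps:
- KA ≈ 22.89
- ∠CKL = 18.86°
- ∠CLK = 41.14°
After 4 steps:
- ∠AKL = 3.54°
- ∠KAL = 41.46°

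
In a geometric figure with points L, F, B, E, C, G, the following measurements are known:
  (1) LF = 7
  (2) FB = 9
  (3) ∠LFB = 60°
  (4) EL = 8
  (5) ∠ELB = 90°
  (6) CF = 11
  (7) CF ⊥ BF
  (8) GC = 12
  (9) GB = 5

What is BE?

Step 1: By the law of cosines on triangle LFB: LB² = 7² + 9² − 2·7·9·cos(60°) = 67, so LB = √67.
Step 2: By the law of cosines on triangle BLE: BE² = √67² + 8² − 2·√67·8·cos(90°) = 131, so BE = √131.

Therefore, the length of BE = √131.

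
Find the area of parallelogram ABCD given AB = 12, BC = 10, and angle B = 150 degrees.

The area of a parallelogram equals the product of two adjacent sides times the sine of the included angle.
This is because the height equals 10 * sin(150°) = 5.
Area = 12 * 5 = 60

60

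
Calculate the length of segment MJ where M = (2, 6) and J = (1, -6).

d = sqrt((1 - 2)^2 + (-6 - 6)^2)
d = sqrt(-1^2 + -12^2)
d = sqrt(1 + 144)
d = sqrt(145)

sqrt(145)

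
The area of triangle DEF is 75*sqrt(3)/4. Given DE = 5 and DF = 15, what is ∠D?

sin(C) = 2 * 75*sqrt(3)/4 / (5 * 15) = sqrt(3)/2, so C = arcsin(sqrt(3)/2) = 60°.
Since sin(180° - C) = sin(C), the obtuse angle 120° gives the same area, so C = 60° or C = 120°.

60° or 120°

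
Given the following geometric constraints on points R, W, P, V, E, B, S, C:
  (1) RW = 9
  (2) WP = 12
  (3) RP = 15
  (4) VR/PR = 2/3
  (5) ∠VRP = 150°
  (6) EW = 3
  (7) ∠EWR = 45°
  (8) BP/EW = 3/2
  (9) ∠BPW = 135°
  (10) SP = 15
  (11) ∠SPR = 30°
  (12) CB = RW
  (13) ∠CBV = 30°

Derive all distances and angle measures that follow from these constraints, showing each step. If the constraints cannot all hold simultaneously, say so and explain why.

The constraints are consistent.

From the given relations:
  VR = 2/3·PR = 2/3·15 = 10
  BP = 3/2·EW = 3/2·3 ≈ 4.5
  CB = RW = 9

Step 1: From RW = 9, WE = 3, and ∠RWE = 45°, by the law of cosines:
  RE² = RW² + WE² - 2·RW·WE·cos(45°) = 81 + 9 - 38.18 = 51.82
  RE ≈ 7.2

Step 2: From RP = 15, PS = 15, and ∠RPS = 30°, by the law of cosines:
  RS² = RP² + PS² - 2·RP·PS·cos(30°) = 225 + 225 - 389.7 = 60.29
  RS ≈ 7.76

Step 3: From WP = 12, PB = 4.5, and ∠WPB = 135°, by the law of cosines:
  WB² = WP² + PB² - 2·WP·PB·cos(135°) = 144 + 20.25 + 76.37 = 240.6
  WB ≈ 15.51

Step 4: From PR = 15, RV = 10, and ∠PRV = 150°, by the law of cosines:
  PV² = PR² + RV² - 2·PR·RV·cos(150°) = 225 + 100 + 259.8 = 584.8
  PV ≈ 24.18

Step 5: From RP = 15, RW = 9, PW = 12, by the inverse law of cosines:
  cos(∠PRW) = (RP² + RW² - PW²) / (2·RP·RW)
  ∠PRW = 53.13°

Step 6: From WP = 12, WR = 9, PR = 15, by the inverse law of cosines:
  cos(∠PWR) = (WP² + WR² - PR²) / (2·WP·WR)
  ∠PWR = 90°

Step 7: From PR = 15, PW = 12, RW = 9, by the inverse law of cosines:
  cos(∠RPW) = (PR² + PW² - RW²) / (2·PR·PW)
  ∠RPW = 36.87°

Step 8: From RE = 7.2, RW = 9, EW = 3, by the inverse law of cosines:
  cos(∠ERW) = (RE² + RW² - EW²) / (2·RE·RW)
  ∠ERW = 17.14°

Step 9: From RP = 15, RS = 7.76, PS = 15, by the inverse law of cosines:
  cos(∠PRS) = (RP² + RS² - PS²) / (2·RP·RS)
  ∠PRS = 75°

Step 10: From WB = 15.51, WP = 12, BP = 4.5, by the inverse law of cosines:
  cos(∠BWP) = (WB² + WP² - BP²) / (2·WB·WP)
  ∠BWP = 11.84°

Step 11: From PR = 15, PV = 24.18, RV = 10, by the inverse law of cosines:
  cos(∠RPV) = (PR² + PV² - RV²) / (2·PR·PV)
  ∠RPV = 11.93°

Step 12: From VP = 24.18, VR = 10, PR = 15, by the inverse law of cosines:
  cos(∠PVR) = (VP² + VR² - PR²) / (2·VP·VR)
  ∠PVR = 18.07°

Step 13: From ER = 7.2, EW = 3, RW = 9, by the inverse law of cosines:
  cos(∠REW) = (ER² + EW² - RW²) / (2·ER·EW)
  ∠REW = 117.86°

Step 14: From BP = 4.5, BW = 15.51, PW = 12, by the inverse law of cosines:
  cos(∠PBW) = (BP² + BW² - PW²) / (2·BP·BW)
  ∠PBW = 33.16°

Step 15: From SP = 15, SR = 7.76, PR = 15, by the inverse law of cosines:
  cos(∠PSR) = (SP² + SR² - PR²) / (2·SP·SR)
  ∠PSR = 75°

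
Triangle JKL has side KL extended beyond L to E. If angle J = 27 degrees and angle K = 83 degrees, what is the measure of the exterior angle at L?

By the exterior angle theorem, an exterior angle of a triangle equals the sum of the two remote interior angles.
Exterior angle = angle J + angle K
Exterior angle = 27 + 83 = 110 degrees

110 degrees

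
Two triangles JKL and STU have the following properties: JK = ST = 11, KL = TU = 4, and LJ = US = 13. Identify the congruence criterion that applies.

The given information matches SSS: All three pairs of corresponding sides are equal (Side-Side-Side).

SSS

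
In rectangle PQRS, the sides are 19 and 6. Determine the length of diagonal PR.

Using the Pythagorean theorem:
d² = 19² + 6² = 361 + 36 = 397
d = sqrt(397)

sqrt(397)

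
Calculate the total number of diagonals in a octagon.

Total line segments between 8 vertices = C(8,2) = 28.
Subtract the 8 sides: 28 - 8 = 20 diagonals.

20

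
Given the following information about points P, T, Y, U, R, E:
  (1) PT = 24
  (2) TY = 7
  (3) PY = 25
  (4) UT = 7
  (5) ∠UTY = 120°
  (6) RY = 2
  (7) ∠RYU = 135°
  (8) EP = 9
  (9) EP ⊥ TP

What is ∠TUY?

Step 1: By the law of cosines on triangle UTY: UY² = 7² + 7² − 2·7·7·cos(120°) = 147, so UY = 7·√3.
Step 2: By the inverse law of cosines on triangle TUY: cos(∠TUY) = (7² + (7·√3)² − 7²) / (2·7·7·√3) = 147/169.74 = 0.866, so ∠TUY = 30°.

Therefore, the measure of angle ∠TUY = 30°.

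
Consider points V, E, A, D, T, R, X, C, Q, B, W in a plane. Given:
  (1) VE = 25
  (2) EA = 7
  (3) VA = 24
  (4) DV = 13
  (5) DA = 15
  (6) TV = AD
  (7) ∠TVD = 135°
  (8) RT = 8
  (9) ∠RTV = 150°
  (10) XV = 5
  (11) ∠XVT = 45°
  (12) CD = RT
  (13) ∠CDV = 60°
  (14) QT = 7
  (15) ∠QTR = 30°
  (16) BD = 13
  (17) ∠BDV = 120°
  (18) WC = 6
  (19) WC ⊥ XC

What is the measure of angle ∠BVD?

Step 1: By the law of cosines on triangle VDB: VB² = 13² + 13² − 2·13·13·cos(120°) = 507, so VB = 13·√3.
Step 2: By the inverse law of cosines on triangle BVD: cos(∠BVD) = ((13·√3)² + 13² − 13²) / (2·13·√3·13) = 507/585.43 = 0.866, so ∠BVD = 30°.

Therefore, the measure of angle ∠BVD = 30°.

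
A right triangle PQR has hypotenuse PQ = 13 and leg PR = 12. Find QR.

Rearranging the Pythagorean theorem to solve for the unknown leg:
leg^2 = hypotenuse^2 - known_leg^2 = 169 - 144 = 25
leg = sqrt(25) = 5.

5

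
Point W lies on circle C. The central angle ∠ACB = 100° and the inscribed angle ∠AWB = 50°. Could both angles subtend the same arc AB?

By the inscribed angle theorem, if both angles subtend the same arc, the inscribed angle must be half the central angle.
Half of 100° = 50°, which equals the given inscribed angle of 50°.
Therefore, yes, they correspond to the same arc.

Yes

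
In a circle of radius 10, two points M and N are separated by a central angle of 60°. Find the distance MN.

Drop a perpendicular from the center to the chord, bisecting both the chord and the central angle.
Each half-chord = r sin(θ/2) = 10 sin(30°).
The full chord = 2 × 10 × sin(30°) = 10.

10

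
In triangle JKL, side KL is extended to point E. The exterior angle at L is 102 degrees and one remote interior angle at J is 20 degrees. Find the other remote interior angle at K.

The exterior angle theorem states that an exterior angle equals the sum of the two non-adjacent interior angles.
So 102 = 20 + angle K, which gives angle K = 102 - 20 = 82 degrees.

82 degrees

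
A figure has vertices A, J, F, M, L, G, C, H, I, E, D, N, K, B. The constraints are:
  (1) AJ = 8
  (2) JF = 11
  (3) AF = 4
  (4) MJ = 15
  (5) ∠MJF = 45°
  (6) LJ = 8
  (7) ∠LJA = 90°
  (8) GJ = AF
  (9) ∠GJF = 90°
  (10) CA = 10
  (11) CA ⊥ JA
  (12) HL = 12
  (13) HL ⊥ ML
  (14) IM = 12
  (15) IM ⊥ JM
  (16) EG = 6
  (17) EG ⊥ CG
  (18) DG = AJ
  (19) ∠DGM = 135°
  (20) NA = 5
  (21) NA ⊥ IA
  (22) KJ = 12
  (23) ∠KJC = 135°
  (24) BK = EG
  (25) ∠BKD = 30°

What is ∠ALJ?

Step 1: By the law of cosines on triangle LJA: LA² = 8² + 8² − 2·8·8·cos(90°) = 128, so LA = 8·√2.
Step 2: By the inverse law of cosines on triangle ALJ: cos(∠ALJ) = ((8·√2)² + 8² − 8²) / (2·8·√2·8) = 128/181.02 = 0.7071, so ∠ALJ = 45°.

Therefore, the measure of angle ∠ALJ = 45°.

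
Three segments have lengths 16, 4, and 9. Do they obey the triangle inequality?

No.
The triangle inequality is violated: 4 + 9 = 13 ≤ 16.
These lengths cannot form a triangle.

No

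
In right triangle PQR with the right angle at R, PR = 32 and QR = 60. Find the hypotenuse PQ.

PQ = sqrt(32^2 + 60^2) = sqrt(4624) = 68

68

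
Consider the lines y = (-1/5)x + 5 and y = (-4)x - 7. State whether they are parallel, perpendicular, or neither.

Slope of line 1: m1 = -1/5
Slope of line 2: m2 = -4
m1 != m2 and m1*m2 = 4/5 != -1. Neither.

Neither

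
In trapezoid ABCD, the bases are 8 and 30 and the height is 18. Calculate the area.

Area = (8 + 30) * 18 / 2 = 684 / 2 = 342

342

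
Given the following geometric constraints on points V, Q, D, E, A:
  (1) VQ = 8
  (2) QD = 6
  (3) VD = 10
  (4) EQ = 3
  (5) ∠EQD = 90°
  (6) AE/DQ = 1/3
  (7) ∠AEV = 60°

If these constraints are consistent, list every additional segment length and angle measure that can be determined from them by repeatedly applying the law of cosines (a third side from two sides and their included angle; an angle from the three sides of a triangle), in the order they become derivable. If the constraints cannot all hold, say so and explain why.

The constraints are consistent. Derivable facts, in order:
After 1 step:
- DE = 3·√5
- ∠DQV = 90°
- ∠DVQ = 36.87°
- ∠QDV = 53.13°
After 2 steps:
- ∠DEQ = 63.43°
- ∠EDQ = 26.57°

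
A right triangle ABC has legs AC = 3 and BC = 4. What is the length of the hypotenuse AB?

By the Pythagorean theorem: AB^2 = AC^2 + BC^2
AB^2 = 3^2 + 4^2 = 9 + 16 = 25
AB = sqrt(25) = 5

5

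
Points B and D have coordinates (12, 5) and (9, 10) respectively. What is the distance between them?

The horizontal distance is |9 - 12| = 3 and the vertical distance is |10 - 5| = 5.
By the Pythagorean theorem, d = sqrt(3^2 + 5^2) = sqrt(34).

sqrt(34)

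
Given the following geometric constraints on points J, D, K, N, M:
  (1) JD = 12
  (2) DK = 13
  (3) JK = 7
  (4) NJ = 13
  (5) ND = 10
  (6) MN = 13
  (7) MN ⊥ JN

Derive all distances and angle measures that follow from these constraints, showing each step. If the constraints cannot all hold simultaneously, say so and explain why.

The constraints are consistent.

Step 1: From JN = 13, NM = 13, and ∠JNM = 90°, by the law of cosines:
  JM² = JN² + NM² - 2·JN·NM·cos(90°) = 169 + 169 - 0 = 338
  JM = 13·√2

Step 2: From JD = 12, JK = 7, DK = 13, by the inverse law of cosines:
  cos(∠DJK) = (JD² + JK² - DK²) / (2·JD·JK)
  ∠DJK = 81.79°

Step 3: From JD = 12, JN = 13, DN = 10, by the inverse law of cosines:
  cos(∠DJN) = (JD² + JN² - DN²) / (2·JD·JN)
  ∠DJN = 46.95°

Step 4: From DJ = 12, DK = 13, JK = 7, by the inverse law of cosines:
  cos(∠JDK) = (DJ² + DK² - JK²) / (2·DJ·DK)
  ∠JDK = 32.2°

Step 5: From DJ = 12, DN = 10, JN = 13, by the inverse law of cosines:
  cos(∠JDN) = (DJ² + DN² - JN²) / (2·DJ·DN)
  ∠JDN = 71.79°

Step 6: From KD = 13, KJ = 7, DJ = 12, by the inverse law of cosines:
  cos(∠DKJ) = (KD² + KJ² - DJ²) / (2·KD·KJ)
  ∠DKJ = 66.01°

Step 7: From ND = 10, NJ = 13, DJ = 12, by the inverse law of cosines:
  cos(∠DNJ) = (ND² + NJ² - DJ²) / (2·ND·NJ)
  ∠DNJ = 61.26°

Step 8: From JM = 13·√2, JN = 13, MN = 13, by the inverse law of cosines:
  cos(∠MJN) = (JM² + JN² - MN²) / (2·JM·JN)
  ∠MJN = 45°

Step 9: From MJ = 13·√2, MN = 13, JN = 13, by the inverse law of cosines:
  cos(∠JMN) = (MJ² + MN² - JN²) / (2·MJ·MN)
  ∠JMN = 45°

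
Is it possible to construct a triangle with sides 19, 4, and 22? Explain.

Yes.
The triangle inequality requires that the sum of any two sides exceeds the third.
Here 4 + 19 = 23 > 22, so the condition is met.

Yes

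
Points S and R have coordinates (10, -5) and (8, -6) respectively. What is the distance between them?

d = sqrt((8 - 10)^2 + (-6 - -5)^2)
d = sqrt(-2^2 + -1^2)
d = sqrt(4 + 1)
d = sqrt(5)

sqrt(5)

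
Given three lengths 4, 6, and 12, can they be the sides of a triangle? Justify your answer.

The longest side is 12. The other two sides sum to 4 + 6 = 10.
Since 10 ≤ 12, the two shorter sides cannot reach around to close the triangle.

No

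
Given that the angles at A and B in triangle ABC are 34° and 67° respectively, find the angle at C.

The interior angles sum to 180°: angle C = 180 - 34 - 67 = 79°.
The triangle is acute (angles 34°, 67°, 79°).

79 degrees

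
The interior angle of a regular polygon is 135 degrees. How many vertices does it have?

Exterior angle = 180 - 135 = 45. n = 360 / 45 = 8.

8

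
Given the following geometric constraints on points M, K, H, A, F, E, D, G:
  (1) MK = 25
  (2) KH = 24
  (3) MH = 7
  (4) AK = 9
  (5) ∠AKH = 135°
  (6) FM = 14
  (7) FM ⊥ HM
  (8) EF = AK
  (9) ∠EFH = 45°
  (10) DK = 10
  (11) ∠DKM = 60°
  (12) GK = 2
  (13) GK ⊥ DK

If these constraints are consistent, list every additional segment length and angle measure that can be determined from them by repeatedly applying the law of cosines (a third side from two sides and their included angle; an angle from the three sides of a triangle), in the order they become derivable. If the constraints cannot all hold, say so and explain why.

The constraints are consistent. Derivable facts, in order:
After 1 step:
- DG = 2·√26
- HA ≈ 31.02
- HF = 7·√5
- MD = 5·√19
- ∠HKM = 16.26°
- ∠HMK = 73.74°
- ∠KHM = 90°
After 2 steps:
- HE ≈ 11.26
- ∠AHK = 11.84°
- ∠DGK = 78.69°
- ∠DMK = 23.41°
- ∠FHM = 63.43°
- ∠GDK = 11.31°
- ∠HAK = 33.16°
- ∠HFM = 26.57°
- ∠KDM = 96.59°
After 3 steps:
- ∠EHF = 34.42°
- ∠FEH = 100.58°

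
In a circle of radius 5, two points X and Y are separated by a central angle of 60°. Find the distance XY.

Chord length = 2r sin(θ/2)
= 2 × 5 × sin(60°/2)
= 2 × 5 × sin(30°)
= 5

5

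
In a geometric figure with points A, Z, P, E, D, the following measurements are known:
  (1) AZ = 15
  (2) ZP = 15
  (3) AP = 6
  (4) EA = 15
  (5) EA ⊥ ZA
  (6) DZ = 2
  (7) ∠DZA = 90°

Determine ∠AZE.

Step 1: By the law of cosines on triangle ZAE: ZE² = 15² + 15² − 2·15·15·cos(90°) = 450, so ZE = 15·√2.
Step 2: By the inverse law of cosines on triangle AZE: cos(∠AZE) = (15² + (15·√2)² − 15²) / (2·15·15·√2) = 450/636.4 = 0.7071, so ∠AZE = 45°.

Therefore, the measure of angle ∠AZE = 45°.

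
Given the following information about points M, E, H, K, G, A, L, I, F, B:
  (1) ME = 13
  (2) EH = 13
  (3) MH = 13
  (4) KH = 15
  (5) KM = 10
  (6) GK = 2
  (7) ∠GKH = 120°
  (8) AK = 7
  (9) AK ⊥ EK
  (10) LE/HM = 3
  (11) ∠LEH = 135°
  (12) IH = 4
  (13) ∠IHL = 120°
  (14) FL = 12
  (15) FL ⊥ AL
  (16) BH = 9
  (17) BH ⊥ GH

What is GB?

Step 1: By the law of cosines on triangle GKH: GH² = 2² + 15² − 2·2·15·cos(120°) = 259, so GH ≈ 16.09.
Step 2: By the law of cosines on triangle GHB: GB² = 16.09² + 9² − 2·16.09·9·cos(90°) = 340, so GB = 2·√85.

Therefore, the length of GB = 2·√85.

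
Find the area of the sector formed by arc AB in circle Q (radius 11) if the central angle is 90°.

The full circle has area πr² = π(11)² = 121*pi.
The sector covers 90° out of 360°, a fraction of 1/4.
Sector area = 121*pi × 1/4 = 121*pi/4.

121*pi/4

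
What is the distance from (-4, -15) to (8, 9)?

d = sqrt((8 - -4)^2 + (9 - -15)^2)
d = sqrt(12^2 + 24^2)
d = sqrt(144 + 576)
d = sqrt(720) = 12*sqrt(5)

12*sqrt(5)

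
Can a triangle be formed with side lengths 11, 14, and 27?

Check the triangle inequality: 11 + 14 = 25 ≤ 27.
Since the sum of two sides does not exceed the third, no triangle can be formed.

No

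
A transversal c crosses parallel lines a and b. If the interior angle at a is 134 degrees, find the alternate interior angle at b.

Alternate interior angles are equal: 134 degrees.

134 degrees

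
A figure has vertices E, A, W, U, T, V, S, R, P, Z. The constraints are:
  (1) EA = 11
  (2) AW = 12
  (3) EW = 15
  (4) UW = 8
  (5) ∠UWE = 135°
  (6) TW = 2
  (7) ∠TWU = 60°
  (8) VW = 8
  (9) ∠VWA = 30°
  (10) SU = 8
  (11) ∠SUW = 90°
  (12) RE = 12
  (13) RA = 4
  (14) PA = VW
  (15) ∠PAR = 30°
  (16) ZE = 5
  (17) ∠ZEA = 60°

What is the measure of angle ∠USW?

Step 1: By the law of cosines on triangle SUW: SW² = 8² + 8² − 2·8·8·cos(90°) = 128, so SW = 8·√2.
Step 2: By the inverse law of cosines on triangle USW: cos(∠USW) = (8² + (8·√2)² − 8²) / (2·8·8·√2) = 128/181.02 = 0.7071, so ∠USW = 45°.

Therefore, the measure of angle ∠USW = 45°.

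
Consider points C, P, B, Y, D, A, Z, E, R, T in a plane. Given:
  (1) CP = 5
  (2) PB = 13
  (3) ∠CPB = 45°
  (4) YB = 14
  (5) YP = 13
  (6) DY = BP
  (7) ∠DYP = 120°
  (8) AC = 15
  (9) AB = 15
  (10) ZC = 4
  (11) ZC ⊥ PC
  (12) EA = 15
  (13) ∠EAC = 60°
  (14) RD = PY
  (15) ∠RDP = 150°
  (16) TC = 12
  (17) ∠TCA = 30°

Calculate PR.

From the given relations: DY = BP = 13; RD = PY = 13.
Step 1: By the law of cosines on triangle DYP: DP² = 13² + 13² − 2·13·13·cos(120°) = 507, so DP = 13·√3.
Step 2: By the law of cosines on triangle PDR: PR² = (13·√3)² + 13² − 2·13·√3·13·cos(150°) = 1183, so PR = 13·√7.

Therefore, the length of PR = 13·√7.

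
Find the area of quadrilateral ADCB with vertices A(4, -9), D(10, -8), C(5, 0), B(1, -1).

The Shoelace formula works by pairing each vertex with the next (cycling back to the first).
For each pair, compute x_i*y_(i+1) - x_(i+1)*y_i:
  (4*-8 - 10*-9) = 58
  (10*0 - 5*-8) = 40
  (5*-1 - 1*0) = -5
  (1*-9 - 4*-1) = -5
Taking half the absolute value of the total: Area = (1/2)(88) = 44.

44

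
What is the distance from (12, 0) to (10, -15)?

The horizontal distance is |10 - 12| = 2 and the vertical distance is |-15 - 0| = 15.
By the Pythagorean theorem, d = sqrt(2^2 + 15^2) = sqrt(229).

sqrt(229)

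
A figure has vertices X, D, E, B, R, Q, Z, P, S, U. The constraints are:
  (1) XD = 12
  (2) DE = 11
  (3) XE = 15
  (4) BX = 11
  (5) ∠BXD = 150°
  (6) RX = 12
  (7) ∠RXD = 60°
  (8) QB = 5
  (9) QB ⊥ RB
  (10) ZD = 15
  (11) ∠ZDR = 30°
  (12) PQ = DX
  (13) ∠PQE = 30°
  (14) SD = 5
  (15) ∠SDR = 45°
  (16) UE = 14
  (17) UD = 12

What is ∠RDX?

Step 1: By the law of cosines on triangle DXR: DR² = 12² + 12² − 2·12·12·cos(60°) = 144, so DR = 12.
Step 2: By the inverse law of cosines on triangle RDX: cos(∠RDX) = (12² + 12² − 12²) / (2·12·12) = 144/288 = 0.5, so ∠RDX = 60°.

Therefore, the measure of angle ∠RDX = 60°.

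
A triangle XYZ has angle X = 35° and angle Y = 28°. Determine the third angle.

By the triangle angle sum property, the three interior angles of any triangle add up to 180°.
We know angle X = 35° and angle Y = 28°, so their sum is 63°.
Therefore angle Z = 180° - 63° = 117°.

117 degrees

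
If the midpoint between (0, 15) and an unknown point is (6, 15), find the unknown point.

Using the midpoint formula: M = ((x1 + x2)/2, (y1 + y2)/2)
We know M = (6, 15) and J = (0, 15)
For x: 6 = (0 + x2)/2, so x2 = 2*6 - 0 = 12
For y: 15 = (15 + y2)/2, so y2 = 2*15 - 15 = 15
L = (12, 15)

(12, 15)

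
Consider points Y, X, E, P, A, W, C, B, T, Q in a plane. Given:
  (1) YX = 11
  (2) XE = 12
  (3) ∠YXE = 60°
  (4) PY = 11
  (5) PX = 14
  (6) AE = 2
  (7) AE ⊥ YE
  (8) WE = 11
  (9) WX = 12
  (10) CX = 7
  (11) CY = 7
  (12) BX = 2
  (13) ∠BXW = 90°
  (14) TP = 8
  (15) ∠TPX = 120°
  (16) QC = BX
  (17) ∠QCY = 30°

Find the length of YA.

Step 1: By the law of cosines on triangle EXY: EY² = 12² + 11² − 2·12·11·cos(60°) = 133, so EY = √133.
Step 2: By the law of cosines on triangle YEA: YA² = √133² + 2² − 2·√133·2·cos(90°) = 137, so YA = √137.

Therefore, the length of YA = √137.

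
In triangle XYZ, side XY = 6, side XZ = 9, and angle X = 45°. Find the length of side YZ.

Law of cosines: YZ^2 = 6^2 + 9^2 - 2(6)(9)cos(45°) = 117 - 54*sqrt(2), so YZ = 3*sqrt(13 - 6*sqrt(2)).

3*sqrt(13 - 6*sqrt(2))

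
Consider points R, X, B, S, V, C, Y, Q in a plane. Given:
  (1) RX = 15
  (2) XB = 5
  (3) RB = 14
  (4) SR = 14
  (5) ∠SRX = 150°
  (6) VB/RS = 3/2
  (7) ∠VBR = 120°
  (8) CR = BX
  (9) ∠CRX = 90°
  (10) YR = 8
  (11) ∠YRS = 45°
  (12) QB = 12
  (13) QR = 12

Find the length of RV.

From the given relations: VB = 3/2·RS = 3/2·14 = 21.
Step 1: By the law of cosines on triangle RBV: RV² = 14² + 21² − 2·14·21·cos(120°) = 931, so RV = 7·√19.

Therefore, the length of RV = 7·√19.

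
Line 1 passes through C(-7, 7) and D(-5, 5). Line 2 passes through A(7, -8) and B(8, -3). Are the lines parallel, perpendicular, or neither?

Slope of line 1: m1 = (5 - 7)/(-5 - -7) = -2/2 = -1
Slope of line 2: m2 = (-3 - -8)/(8 - 7) = 5/1 = 5
For parallel lines we need equal slopes: -1 != 5.
For perpendicular lines we need m1*m2 = -1: (-1)(5) = -5 != -1.
Since neither condition holds, the lines are neither parallel nor perpendicular.

Neither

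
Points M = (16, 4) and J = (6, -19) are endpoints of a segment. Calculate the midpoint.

The midpoint is the point halfway along the segment.
Move half the horizontal distance: 16 + (6 - 16)/2 = 16 + -10/2 = 11
Move half the vertical distance: 4 + (-19 - 4)/2 = 4 + -23/2 = -15/2
Midpoint = (11, -15/2)

(11, -15/2)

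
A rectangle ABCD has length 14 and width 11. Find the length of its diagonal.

d = sqrt(14^2 + 11^2) = sqrt(317)

sqrt(317)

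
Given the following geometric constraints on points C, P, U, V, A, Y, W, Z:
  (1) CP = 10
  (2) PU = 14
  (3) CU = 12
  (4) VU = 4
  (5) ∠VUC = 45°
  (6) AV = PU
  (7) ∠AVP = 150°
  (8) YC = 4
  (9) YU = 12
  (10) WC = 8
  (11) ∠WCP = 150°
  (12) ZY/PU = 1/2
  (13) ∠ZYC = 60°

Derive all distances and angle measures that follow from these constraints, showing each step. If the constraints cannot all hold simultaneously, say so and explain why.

The constraints are consistent.

From the given relations:
  AV = PU = 14
  ZY = 1/2·PU = 1/2·14 = 7

Step 1: From CU = 12, UV = 4, and ∠CUV = 45°, by the law of cosines:
  CV² = CU² + UV² - 2·CU·UV·cos(45°) = 144 + 16 - 67.88 = 92.12
  CV ≈ 9.6

Step 2: From CY = 4, YZ = 7, and ∠CYZ = 60°, by the law of cosines:
  CZ² = CY² + YZ² - 2·CY·YZ·cos(60°) = 16 + 49 - 28 = 37
  CZ = √37

Step 3: From PC = 10, CW = 8, and ∠PCW = 150°, by the law of cosines:
  PW² = PC² + CW² - 2·PC·CW·cos(150°) = 100 + 64 + 138.6 = 302.6
  PW ≈ 17.39

Step 4: From CP = 10, CU = 12, PU = 14, by the inverse law of cosines:
  cos(∠PCU) = (CP² + CU² - PU²) / (2·CP·CU)
  ∠PCU = 78.46°

Step 5: From CU = 12, CY = 4, UY = 12, by the inverse law of cosines:
  cos(∠UCY) = (CU² + CY² - UY²) / (2·CU·CY)
  ∠UCY = 80.41°

Step 6: From PC = 10, PU = 14, CU = 12, by the inverse law of cosines:
  cos(∠CPU) = (PC² + PU² - CU²) / (2·PC·PU)
  ∠CPU = 57.12°

Step 7: From UC = 12, UP = 14, CP = 10, by the inverse law of cosines:
  cos(∠CUP) = (UC² + UP² - CP²) / (2·UC·UP)
  ∠CUP = 44.42°

Step 8: From UC = 12, UY = 12, CY = 4, by the inverse law of cosines:
  cos(∠CUY) = (UC² + UY² - CY²) / (2·UC·UY)
  ∠CUY = 19.19°

Step 9: From YC = 4, YU = 12, CU = 12, by the inverse law of cosines:
  cos(∠CYU) = (YC² + YU² - CU²) / (2·YC·YU)
  ∠CYU = 80.41°

Step 10: From CU = 12, CV = 9.6, UV = 4, by the inverse law of cosines:
  cos(∠UCV) = (CU² + CV² - UV²) / (2·CU·CV)
  ∠UCV = 17.14°

Step 11: From CY = 4, CZ = √37, YZ = 7, by the inverse law of cosines:
  cos(∠YCZ) = (CY² + CZ² - YZ²) / (2·CY·CZ)
  ∠YCZ = 85.28°

Step 12: From PC = 10, PW = 17.39, CW = 8, by the inverse law of cosines:
  cos(∠CPW) = (PC² + PW² - CW²) / (2·PC·PW)
  ∠CPW = 13.29°

Step 13: From VC = 9.6, VU = 4, CU = 12, by the inverse law of cosines:
  cos(∠CVU) = (VC² + VU² - CU²) / (2·VC·VU)
  ∠CVU = 117.86°

Step 14: From WC = 8, WP = 17.39, CP = 10, by the inverse law of cosines:
  cos(∠CWP) = (WC² + WP² - CP²) / (2·WC·WP)
  ∠CWP = 16.71°

Step 15: From ZC = √37, ZY = 7, CY = 4, by the inverse law of cosines:
  cos(∠CZY) = (ZC² + ZY² - CY²) / (2·ZC·ZY)
  ∠CZY = 34.72°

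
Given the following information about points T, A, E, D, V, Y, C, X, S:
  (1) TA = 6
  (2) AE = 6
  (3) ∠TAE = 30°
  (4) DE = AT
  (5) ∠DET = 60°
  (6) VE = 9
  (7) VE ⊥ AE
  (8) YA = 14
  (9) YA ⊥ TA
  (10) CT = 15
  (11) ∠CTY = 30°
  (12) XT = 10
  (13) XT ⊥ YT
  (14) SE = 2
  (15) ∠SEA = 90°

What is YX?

Step 1: By the law of cosines on triangle YAT: YT² = 14² + 6² − 2·14·6·cos(90°) = 232, so YT = 2·√58.
Step 2: By the law of cosines on triangle YTX: YX² = (2·√58)² + 10² − 2·2·√58·10·cos(90°) = 332, so YX = 2·√83.

Therefore, the length of YX = 2·√83.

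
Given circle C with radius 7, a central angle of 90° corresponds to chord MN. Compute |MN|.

Chord length = 2r sin(θ/2)
= 2 × 7 × sin(90°/2)
= 2 × 7 × sin(45°)
= 7*sqrt(2)

7*sqrt(2)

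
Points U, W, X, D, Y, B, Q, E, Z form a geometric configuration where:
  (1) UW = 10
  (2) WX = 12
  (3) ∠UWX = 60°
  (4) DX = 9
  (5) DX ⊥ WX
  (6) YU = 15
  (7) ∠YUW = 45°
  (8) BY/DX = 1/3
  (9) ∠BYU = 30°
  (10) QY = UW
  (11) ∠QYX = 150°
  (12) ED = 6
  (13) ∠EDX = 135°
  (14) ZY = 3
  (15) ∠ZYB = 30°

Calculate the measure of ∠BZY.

From the given relations: BY = 1/3·DX = 1/3·9 = 3.
Step 1: By the law of cosines on triangle ZYB: ZB² = 3² + 3² − 2·3·3·cos(30°) = 2.41, so ZB ≈ 1.55.
Step 2: By the inverse law of cosines on triangle BZY: cos(∠BZY) = (1.55² + 3² − 3²) / (2·1.55·3) = 2.41/9.32 = 0.2588, so ∠BZY = 75°.

Therefore, the measure of angle ∠BZY = 75°.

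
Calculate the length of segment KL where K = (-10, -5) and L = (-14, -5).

The horizontal distance is |-14 - -10| = 4 and the vertical distance is |-5 - -5| = 0.
By the Pythagorean theorem, d = sqrt(4^2 + 0^2) = sqrt(16) = 4.

4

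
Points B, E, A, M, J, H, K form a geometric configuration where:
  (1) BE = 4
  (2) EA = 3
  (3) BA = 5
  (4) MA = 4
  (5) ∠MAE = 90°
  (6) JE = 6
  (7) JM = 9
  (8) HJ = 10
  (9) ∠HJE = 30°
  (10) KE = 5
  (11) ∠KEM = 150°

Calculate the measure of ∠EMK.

Step 1: By the law of cosines on triangle MAE: ME² = 4² + 3² − 2·4·3·cos(90°) = 25, so ME = 5.
Step 2: By the law of cosines on triangle MEK: MK² = 5² + 5² − 2·5·5·cos(150°) = 93.3, so MK ≈ 9.66.
Step 3: By the inverse law of cosines on triangle EMK: cos(∠EMK) = (5² + 9.66² − 5²) / (2·5·9.66) = 93.3/96.59 = 0.9659, so ∠EMK = 15°.

Therefore, the measure of angle ∠EMK = 15°.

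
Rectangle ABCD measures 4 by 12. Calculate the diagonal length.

A rectangle's diagonal splits it into two right triangles, with the diagonal as the hypotenuse.
By the Pythagorean theorem, d^2 = 4^2 + 12^2 = 160.
Therefore d = sqrt(160) = 4*sqrt(10).

4*sqrt(10)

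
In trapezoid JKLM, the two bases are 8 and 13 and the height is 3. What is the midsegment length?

The midsegment (median) of a trapezoid connects the midpoints of the non-parallel sides.
Its length is the average of the two bases: (8 + 13) / 2 = 21/2.

21/2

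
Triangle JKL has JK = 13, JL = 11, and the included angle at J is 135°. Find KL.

When two sides and the included angle are known, the law of cosines gives the third side.
c^2 = a^2 + b^2 - 2ab cos(C) generalizes the Pythagorean theorem to non-right triangles.
Here: KL^2 = 169 + 121 - 286*(-sqrt(2)/2) = 143*sqrt(2) + 290
KL = sqrt(143*sqrt(2) + 290)

sqrt(143*sqrt(2) + 290)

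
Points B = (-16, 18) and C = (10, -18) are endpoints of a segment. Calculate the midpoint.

The midpoint is the point halfway along the segment.
Move half the horizontal distance: -16 + (10 - -16)/2 = -16 + 26/2 = -3
Move half the vertical distance: 18 + (-18 - 18)/2 = 18 + -36/2 = 0
Midpoint = (-3, 0)

(-3, 0)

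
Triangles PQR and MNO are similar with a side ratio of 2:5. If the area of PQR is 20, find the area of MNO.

Area ratio = (2/5)^2 = 4/25. Area of MNO = 20 * 25/4 = 125.

125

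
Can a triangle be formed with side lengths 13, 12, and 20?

Check all three triangle inequalities:
13 + 12 = 25 > 20 ✓
13 + 20 = 33 > 12 ✓
12 + 20 = 32 > 13 ✓
All conditions hold, so these sides form a valid triangle.

Yes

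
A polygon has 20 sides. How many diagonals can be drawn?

The number of diagonals in an n-gon is n(n - 3)/2.
For n = 20: 20(20 - 3)/2 = 20 × 17 / 2 = 170.

170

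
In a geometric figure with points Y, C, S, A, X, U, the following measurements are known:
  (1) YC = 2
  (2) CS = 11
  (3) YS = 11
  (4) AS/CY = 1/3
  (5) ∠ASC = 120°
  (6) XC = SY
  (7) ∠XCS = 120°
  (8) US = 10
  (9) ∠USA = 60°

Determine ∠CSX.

From the given relations: XC = SY = 11.
Step 1: By the law of cosines on triangle SCX: SX² = 11² + 11² − 2·11·11·cos(120°) = 363, so SX = 11·√3.
Step 2: By the inverse law of cosines on triangle CSX: cos(∠CSX) = (11² + (11·√3)² − 11²) / (2·11·11·√3) = 363/419.16 = 0.866, so ∠CSX = 30°.

Therefore, the measure of angle ∠CSX = 30°.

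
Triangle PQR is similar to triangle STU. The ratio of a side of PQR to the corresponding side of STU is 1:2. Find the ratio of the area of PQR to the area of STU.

Area scales with the square of linear dimensions. If every length is multiplied by 1/2, then the area is multiplied by (1/2)^2 = 1/4.
The area ratio is 1:4.

1:4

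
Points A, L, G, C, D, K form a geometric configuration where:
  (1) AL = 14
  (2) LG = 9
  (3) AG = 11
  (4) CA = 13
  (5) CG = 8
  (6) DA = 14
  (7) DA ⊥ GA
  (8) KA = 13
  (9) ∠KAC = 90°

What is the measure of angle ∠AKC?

Step 1: By the law of cosines on triangle KAC: KC² = 13² + 13² − 2·13·13·cos(90°) = 338, so KC = 13·√2.
Step 2: By the inverse law of cosines on triangle AKC: cos(∠AKC) = (13² + (13·√2)² − 13²) / (2·13·13·√2) = 338/478 = 0.7071, so ∠AKC = 45°.

Therefore, the measure of angle ∠AKC = 45°.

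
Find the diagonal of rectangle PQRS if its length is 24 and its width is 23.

d = sqrt(24^2 + 23^2) = sqrt(1105)

sqrt(1105)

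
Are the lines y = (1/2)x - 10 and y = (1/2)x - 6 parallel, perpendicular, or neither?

Slope of line 1: m1 = 1/2
Slope of line 2: m2 = 1/2
Since m1 = m2 = 1/2, the lines are parallel.

Parallel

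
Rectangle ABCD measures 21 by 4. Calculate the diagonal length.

A rectangle's diagonal splits it into two right triangles, with the diagonal as the hypotenuse.
By the Pythagorean theorem, d^2 = 21^2 + 4^2 = 457.
Therefore d = sqrt(457).

sqrt(457)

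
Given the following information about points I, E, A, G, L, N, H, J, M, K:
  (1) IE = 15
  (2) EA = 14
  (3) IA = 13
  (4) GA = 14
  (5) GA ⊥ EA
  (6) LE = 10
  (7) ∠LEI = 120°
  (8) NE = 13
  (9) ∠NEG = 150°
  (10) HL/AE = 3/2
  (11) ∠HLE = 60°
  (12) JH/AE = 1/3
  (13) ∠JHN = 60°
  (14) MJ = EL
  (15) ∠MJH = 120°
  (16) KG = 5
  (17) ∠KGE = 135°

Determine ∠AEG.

Step 1: By the law of cosines on triangle EAG: EG² = 14² + 14² − 2·14·14·cos(90°) = 392, so EG = 14·√2.
Step 2: By the inverse law of cosines on triangle AEG: cos(∠AEG) = (14² + (14·√2)² − 14²) / (2·14·14·√2) = 392/554.37 = 0.7071, so ∠AEG = 45°.

Therefore, the measure of angle ∠AEG = 45°.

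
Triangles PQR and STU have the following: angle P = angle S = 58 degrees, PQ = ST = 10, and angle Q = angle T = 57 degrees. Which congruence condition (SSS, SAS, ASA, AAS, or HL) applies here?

The given information matches ASA: Two pairs of corresponding angles and the included side are equal (Angle-Side-Angle).

ASA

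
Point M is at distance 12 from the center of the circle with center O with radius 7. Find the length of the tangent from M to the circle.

tangent = √(d² - r²) = √(12² - 7²) = √(144 - 49) = √95 = sqrt(95)

sqrt(95)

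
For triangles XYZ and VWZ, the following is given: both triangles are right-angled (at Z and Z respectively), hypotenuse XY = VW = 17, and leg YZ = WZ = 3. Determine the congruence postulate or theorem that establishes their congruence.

The given information provides:
both triangles are right-angled (at Z and Z respectively), hypotenuse XY = VW = 17, and leg YZ = WZ = 3
This matches the HL congruence theorem.
The hypotenuse and one leg of two right triangles are equal (Hypotenuse-Leg).

HL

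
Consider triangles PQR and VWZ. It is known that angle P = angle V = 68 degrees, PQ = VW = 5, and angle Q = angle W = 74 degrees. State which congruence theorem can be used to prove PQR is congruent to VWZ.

Consider the given information: angle P = angle V = 68 degrees, PQ = VW = 5, and angle Q = angle W = 74 degrees
This is not SSS or SAS: SSS requires all three pairs of sides, but we don't have that. SAS requires two sides and the included angle between them.
The correct criterion is ASA. Two pairs of corresponding angles and the included side are equal (Angle-Side-Angle).

ASA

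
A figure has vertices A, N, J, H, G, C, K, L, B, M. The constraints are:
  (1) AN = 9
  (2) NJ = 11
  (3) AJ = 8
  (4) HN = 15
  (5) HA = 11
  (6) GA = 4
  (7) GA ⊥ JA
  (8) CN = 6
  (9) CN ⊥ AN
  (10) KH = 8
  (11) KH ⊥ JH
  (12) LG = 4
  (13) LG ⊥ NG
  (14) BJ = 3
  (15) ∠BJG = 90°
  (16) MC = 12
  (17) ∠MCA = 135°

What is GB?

Step 1: By the law of cosines on triangle JAG: JG² = 8² + 4² − 2·8·4·cos(90°) = 80, so JG = 4·√5.
Step 2: By the law of cosines on triangle GJB: GB² = (4·√5)² + 3² − 2·4·√5·3·cos(90°) = 89, so GB = √89.

Therefore, the length of GB = √89.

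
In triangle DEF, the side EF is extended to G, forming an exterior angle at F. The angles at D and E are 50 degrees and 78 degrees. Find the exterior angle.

By the exterior angle theorem, an exterior angle of a triangle equals the sum of the two remote interior angles.
Exterior angle = angle D + angle E
Exterior angle = 50 + 78 = 128 degrees

128 degrees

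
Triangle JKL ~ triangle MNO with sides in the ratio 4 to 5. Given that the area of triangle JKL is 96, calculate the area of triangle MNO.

The ratio of areas of similar triangles = (side ratio)^2.
Side ratio = 4:5, so area ratio = 16:25.
Area of MNO / Area of JKL = 25/16
Area of MNO = 96 * 25/16 = 150

150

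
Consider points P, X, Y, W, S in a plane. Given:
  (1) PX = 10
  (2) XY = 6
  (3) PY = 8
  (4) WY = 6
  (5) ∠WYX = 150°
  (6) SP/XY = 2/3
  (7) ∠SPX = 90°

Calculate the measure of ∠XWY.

Step 1: By the law of cosines on triangle WYX: WX² = 6² + 6² − 2·6·6·cos(150°) = 134.35, so WX ≈ 11.59.
Step 2: By the inverse law of cosines on triangle XWY: cos(∠XWY) = (11.59² + 6² − 6²) / (2·11.59·6) = 134.35/139.09 = 0.9659, so ∠XWY = 15°.

Therefore, the measure of angle ∠XWY = 15°.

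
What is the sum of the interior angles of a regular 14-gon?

The sum of interior angles of an n-sided polygon is (n - 2) * 180.
For n = 14: (14 - 2) * 180 = 12 * 180 = 2160 degrees.

2160 degrees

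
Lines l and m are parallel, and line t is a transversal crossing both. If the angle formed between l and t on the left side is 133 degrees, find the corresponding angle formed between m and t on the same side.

Corresponding angles are equal: 133 degrees.

133 degrees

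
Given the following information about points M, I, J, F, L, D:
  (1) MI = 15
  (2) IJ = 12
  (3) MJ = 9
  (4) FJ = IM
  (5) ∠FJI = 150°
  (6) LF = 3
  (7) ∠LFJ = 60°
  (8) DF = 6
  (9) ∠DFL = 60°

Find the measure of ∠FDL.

Step 1: By the law of cosines on triangle DFL: DL² = 6² + 3² − 2·6·3·cos(60°) = 27, so DL = 3·√3.
Step 2: By the inverse law of cosines on triangle FDL: cos(∠FDL) = (6² + (3·√3)² − 3²) / (2·6·3·√3) = 54/62.35 = 0.866, so ∠FDL = 30°.

Therefore, the measure of angle ∠FDL = 30°.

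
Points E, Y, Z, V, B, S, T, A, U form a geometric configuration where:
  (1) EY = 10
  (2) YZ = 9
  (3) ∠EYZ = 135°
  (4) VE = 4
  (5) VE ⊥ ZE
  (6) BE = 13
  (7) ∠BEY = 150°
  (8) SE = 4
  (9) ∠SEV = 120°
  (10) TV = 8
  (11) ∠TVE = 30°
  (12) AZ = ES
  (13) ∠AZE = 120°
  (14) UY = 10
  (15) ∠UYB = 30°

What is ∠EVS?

Step 1: By the law of cosines on triangle VES: VS² = 4² + 4² − 2·4·4·cos(120°) = 48, so VS = 4·√3.
Step 2: By the inverse law of cosines on triangle EVS: cos(∠EVS) = (4² + (4·√3)² − 4²) / (2·4·4·√3) = 48/55.43 = 0.866, so ∠EVS = 30°.

Therefore, the measure of angle ∠EVS = 30°.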